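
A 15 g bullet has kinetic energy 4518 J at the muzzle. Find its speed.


v = sqrt(2*E/m) = sqrt(2*4518/0.015) = 776.1 m/s

776.1 m/s


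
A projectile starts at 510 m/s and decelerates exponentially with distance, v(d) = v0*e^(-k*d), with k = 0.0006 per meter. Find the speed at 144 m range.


v = v0*exp(-k*d) = 510*exp(-0.0006*144) = 467.8 m/s

467.8 m/s


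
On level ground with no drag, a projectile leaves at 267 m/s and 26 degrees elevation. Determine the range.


R = v0^2 * sin(2*theta) / g = 267^2 * sin(2*26°) / 9.81 = 5726 m

5726 m


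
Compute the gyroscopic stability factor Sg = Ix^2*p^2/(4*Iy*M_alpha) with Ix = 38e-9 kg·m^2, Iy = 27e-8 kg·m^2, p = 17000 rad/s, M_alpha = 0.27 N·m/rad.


Sg = Ix^2 * p^2 / (4 * Iy * M_alpha) = (38e-9)^2 * 17000^2 / (4 * 27e-8 * 0.27) = 1.431

1.431


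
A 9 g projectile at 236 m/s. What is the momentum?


p = m*v = 0.009*236 = 2.124 kg·m/s

2.124 kg·m/s


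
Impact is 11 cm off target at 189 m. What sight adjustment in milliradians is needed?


1 mrad subtends 1 cm per 10 m of range, so adj = error_cm / (dist_m / 10) = 11 / (189/10) = 0.582 mrad

0.582 mrad


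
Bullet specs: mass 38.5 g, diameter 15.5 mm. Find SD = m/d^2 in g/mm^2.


SD = m/d^2 = 38.5/15.5^2 = 0.1602 g/mm^2

0.1602 g/mm^2


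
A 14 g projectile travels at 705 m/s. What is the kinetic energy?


E = 0.5*m*v^2 = 0.5*0.014*705^2 = 3479 J

3479 J


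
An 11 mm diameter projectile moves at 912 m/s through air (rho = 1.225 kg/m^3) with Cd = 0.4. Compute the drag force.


A = pi*(d/2)^2 = pi*(11/2000)^2 = 9.50332e-05 m^2
Fd = 0.5*Cd*rho*A*v^2 = 0.5*0.4*1.225*9.50332e-05*912^2 = 19.37 N

19.37 N


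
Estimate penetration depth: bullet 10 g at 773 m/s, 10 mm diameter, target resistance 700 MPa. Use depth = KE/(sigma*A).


A = pi*(d/2)^2 = pi*(10/2)^2 = 78.5398 mm^2
E = 0.5*m*v^2 = 0.5*0.01*773^2 = 2987.64 J
depth = E/(sigma*A) = 2987.64 J / (700 MPa * 78.5398 mm^2) = 2987.64/(700 * 78.5398) m = 0.0543427 m ≈ 54.34 mm

54.34 mm


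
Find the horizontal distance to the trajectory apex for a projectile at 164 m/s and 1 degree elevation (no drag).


R = v0^2*sin(2*theta)/g = 164^2*sin(2*1°)/9.81 = 95.6837 m
apex_dist = R/2 = 95.6837/2 = 47.84 m

47.84 m


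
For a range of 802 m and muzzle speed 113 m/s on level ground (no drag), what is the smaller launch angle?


sin(2*theta) = R*g/v0^2 = 802*9.81/113^2 = 0.61615, theta = arcsin(0.61615)/2 = 19.02°

19.02 degrees


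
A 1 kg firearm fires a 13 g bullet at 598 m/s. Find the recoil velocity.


v_recoil = m_p * v_p / m_gun = 0.013 * 598 / 1 = 7.774 m/s

7.774 m/s


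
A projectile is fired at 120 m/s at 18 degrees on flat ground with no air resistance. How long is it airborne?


T = 2*v0*sin(theta)/g = 2*120*sin(18°)/9.81 = 7.56 s

7.56 s


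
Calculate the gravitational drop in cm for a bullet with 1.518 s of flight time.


drop = 0.5*g*t^2 = 0.5*9.81*1.518^2 = 11.3027 m ≈ 1130 cm

1130 cm


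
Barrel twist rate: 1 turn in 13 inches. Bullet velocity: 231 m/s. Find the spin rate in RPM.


twist_m = 13*0.0254 = 0.3302 m
spin = v/twist = 231/0.3302 = 699.576 rev/s
RPM = spin*60 = 699.576*60 ≈ 41975 RPM

41975 RPM


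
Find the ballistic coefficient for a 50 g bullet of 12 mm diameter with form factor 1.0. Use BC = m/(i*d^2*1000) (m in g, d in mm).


BC = m/(i*d^2*1000) = 50/(1.0 * 12^2 * 1000) = 0.0003472

0.0003472


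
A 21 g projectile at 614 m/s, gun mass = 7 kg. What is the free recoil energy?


v_r = m_p*v_p/m_gun = 0.021*614/7 = 1.842 m/s, E_r = 0.5*m_gun*v_r^2 = 0.5*7*1.842^2 = 11.88 J

11.88 J


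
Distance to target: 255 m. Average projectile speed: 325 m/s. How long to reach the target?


t = d/v = 255/325 = 0.7846 s

0.7846 s


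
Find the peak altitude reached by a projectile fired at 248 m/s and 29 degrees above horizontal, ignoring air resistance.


H = (v0*sin(theta))^2 / (2g) = (248*sin(29°))^2 / (2*9.81) = 736.8 m

736.8 m


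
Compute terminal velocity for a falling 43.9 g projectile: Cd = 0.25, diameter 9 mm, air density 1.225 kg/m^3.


A = pi*(d/2)^2 = pi*(9/2000)^2 = 6.36173e-05 m^2
vt = sqrt(2mg/(Cd*rho*A)) = sqrt(2*0.0439*9.81/(0.25 * 1.225 * 6.36173e-05)) = 210.3 m/s

210.3 m/s


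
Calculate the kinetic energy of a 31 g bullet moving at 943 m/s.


E = 0.5*m*v^2 = 0.5*0.031*943^2 = 13783 J

13783 J


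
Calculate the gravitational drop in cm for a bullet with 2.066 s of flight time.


drop = 0.5*g*t^2 = 0.5*9.81*2.066^2 = 20.9363 m ≈ 2094 cm

2094 cm


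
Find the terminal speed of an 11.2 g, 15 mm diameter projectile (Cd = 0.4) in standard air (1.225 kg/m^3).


A = pi*(d/2)^2 = pi*(15/2000)^2 = 1.76715e-04 m^2
vt = sqrt(2mg/(Cd*rho*A)) = sqrt(2*0.0112*9.81/(0.4 * 1.225 * 1.76715e-04)) = 50.38 m/s

50.38 m/s


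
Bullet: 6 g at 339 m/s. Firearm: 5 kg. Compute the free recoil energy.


v_r = m_p*v_p/m_gun = 0.006*339/5 = 0.4068 m/s, E_r = 0.5*m_gun*v_r^2 = 0.5*5*0.4068^2 = 0.4137 J

0.4137 J


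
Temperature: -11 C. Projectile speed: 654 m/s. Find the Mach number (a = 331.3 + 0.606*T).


a = 331.3 + 0.606*(-11) = 324.634 m/s
M = v/a = 654/324.634 = 2.015

2.015


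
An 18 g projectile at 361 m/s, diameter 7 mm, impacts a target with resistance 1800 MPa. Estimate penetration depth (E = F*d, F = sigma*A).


A = pi*(d/2)^2 = pi*(7/2)^2 = 38.4845 mm^2
E = 0.5*m*v^2 = 0.5*0.018*361^2 = 1172.89 J
depth = E/(sigma*A) = 1172.89 J / (1800 MPa * 38.4845 mm^2) = 1172.89/(1800 * 38.4845) m = 0.0169316 m ≈ 16.93 mm

16.93 mm


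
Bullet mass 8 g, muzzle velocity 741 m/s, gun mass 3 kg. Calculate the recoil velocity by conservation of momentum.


v_recoil = m_p * v_p / m_gun = 0.008 * 741 / 3 = 1.976 m/s

1.976 m/s


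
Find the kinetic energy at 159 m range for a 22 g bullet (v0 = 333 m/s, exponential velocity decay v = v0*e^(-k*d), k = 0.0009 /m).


v = v0*exp(-k*d) = 333*exp(-0.0009*159) = 288.6 m/s
E = 0.5*m*v^2 = 0.5*0.022*288.6^2 = 916.2 J

916.2 J


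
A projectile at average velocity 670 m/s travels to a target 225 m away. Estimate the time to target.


t = d/v = 225/670 = 0.3358 s

0.3358 s


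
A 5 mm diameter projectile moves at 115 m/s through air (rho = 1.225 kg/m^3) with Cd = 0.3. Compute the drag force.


A = pi*(d/2)^2 = pi*(5/2000)^2 = 1.96350e-05 m^2
Fd = 0.5*Cd*rho*A*v^2 = 0.5*0.3*1.225*1.96350e-05*115^2 = 0.04771 N

0.04771 N


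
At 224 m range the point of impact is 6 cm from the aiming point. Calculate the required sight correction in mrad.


1 mrad subtends 1 cm per 10 m of range, so adj = error_cm / (dist_m / 10) = 6 / (224/10) = 0.2679 mrad

0.2679 mrad


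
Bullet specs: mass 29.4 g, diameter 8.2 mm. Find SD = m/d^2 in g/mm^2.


SD = m/d^2 = 29.4/8.2^2 = 0.4372 g/mm^2

0.4372 g/mm^2


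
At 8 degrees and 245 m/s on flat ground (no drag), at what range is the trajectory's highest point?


R = v0^2*sin(2*theta)/g = 245^2*sin(2*8°)/9.81 = 1686.56 m
apex_dist = R/2 = 1686.56/2 = 843.3 m

843.3 m


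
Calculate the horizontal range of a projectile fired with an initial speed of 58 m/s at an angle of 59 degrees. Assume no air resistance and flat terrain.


R = v0^2 * sin(2*theta) / g = 58^2 * sin(2*59°) / 9.81 = 302.8 m

302.8 m


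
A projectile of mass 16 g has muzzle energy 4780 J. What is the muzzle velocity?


v = sqrt(2*E/m) = sqrt(2*4780/0.016) = 773 m/s

773 m/s


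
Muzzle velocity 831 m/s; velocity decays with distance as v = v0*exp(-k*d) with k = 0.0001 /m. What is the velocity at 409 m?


v = v0*exp(-k*d) = 831*exp(-0.0001*409) = 797.7 m/s

797.7 m/s


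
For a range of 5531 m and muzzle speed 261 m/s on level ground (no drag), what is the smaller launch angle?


sin(2*theta) = R*g/v0^2 = 5531*9.81/261^2 = 0.796511, theta = arcsin(0.796511)/2 = 26.4°

26.4 degrees


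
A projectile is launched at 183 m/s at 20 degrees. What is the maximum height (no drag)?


H = (v0*sin(theta))^2 / (2g) = (183*sin(20°))^2 / (2*9.81) = 199.7 m

199.7 m


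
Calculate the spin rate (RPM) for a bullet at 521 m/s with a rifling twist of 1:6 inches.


twist_m = 6*0.0254 = 0.1524 m
spin = v/twist = 521/0.1524 = 3418.635 rev/s
RPM = spin*60 = 3418.635*60 ≈ 205118 RPM

205118 RPM


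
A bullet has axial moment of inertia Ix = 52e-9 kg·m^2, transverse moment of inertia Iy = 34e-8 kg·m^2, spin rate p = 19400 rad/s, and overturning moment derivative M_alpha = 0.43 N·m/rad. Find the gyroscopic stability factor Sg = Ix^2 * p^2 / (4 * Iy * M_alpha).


Sg = Ix^2 * p^2 / (4 * Iy * M_alpha) = (52e-9)^2 * 19400^2 / (4 * 34e-8 * 0.43) = 1.74

1.74


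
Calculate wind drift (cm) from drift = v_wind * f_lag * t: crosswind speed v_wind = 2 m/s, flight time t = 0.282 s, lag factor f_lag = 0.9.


drift = v_wind * lag * t = 2 * 0.9 * 0.282 = 0.5076 m ≈ 50.76 cm

50.76 cm


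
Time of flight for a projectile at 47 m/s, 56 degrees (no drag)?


T = 2*v0*sin(theta)/g = 2*47*sin(56°)/9.81 = 7.944 s

7.944 s


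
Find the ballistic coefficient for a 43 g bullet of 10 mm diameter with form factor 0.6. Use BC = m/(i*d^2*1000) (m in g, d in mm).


BC = m/(i*d^2*1000) = 43/(0.6 * 10^2 * 1000) = 0.0007167

0.0007167


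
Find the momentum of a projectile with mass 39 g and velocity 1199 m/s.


p = m*v = 0.039*1199 = 46.76 kg·m/s

46.76 kg·m/s


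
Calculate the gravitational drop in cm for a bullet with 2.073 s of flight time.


drop = 0.5*g*t^2 = 0.5*9.81*2.073^2 = 21.0784 m ≈ 2108 cm

2108 cm


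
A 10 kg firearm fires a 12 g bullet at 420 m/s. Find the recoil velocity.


v_recoil = m_p * v_p / m_gun = 0.012 * 420 / 10 = 0.504 m/s

0.504 m/s


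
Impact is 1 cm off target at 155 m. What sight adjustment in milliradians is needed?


1 mrad subtends 1 cm per 10 m of range, so adj = error_cm / (dist_m / 10) = 1 / (155/10) = 0.06452 mrad

0.06452 mrad


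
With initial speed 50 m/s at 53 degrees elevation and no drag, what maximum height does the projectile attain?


H = (v0*sin(theta))^2 / (2g) = (50*sin(53°))^2 / (2*9.81) = 81.27 m

81.27 m


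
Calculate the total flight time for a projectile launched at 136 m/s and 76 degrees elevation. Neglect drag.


T = 2*v0*sin(theta)/g = 2*136*sin(76°)/9.81 = 26.9 s

26.9 s


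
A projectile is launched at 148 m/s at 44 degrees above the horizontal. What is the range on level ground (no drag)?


R = v0^2 * sin(2*theta) / g = 148^2 * sin(2*44°) / 9.81 = 2231 m

2231 m


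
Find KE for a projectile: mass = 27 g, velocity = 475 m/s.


E = 0.5*m*v^2 = 0.5*0.027*475^2 = 3046 J

3046 J


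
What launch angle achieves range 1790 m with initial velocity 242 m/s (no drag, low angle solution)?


sin(2*theta) = R*g/v0^2 = 1790*9.81/242^2 = 0.299841, theta = arcsin(0.299841)/2 = 8.724°

8.724 degrees


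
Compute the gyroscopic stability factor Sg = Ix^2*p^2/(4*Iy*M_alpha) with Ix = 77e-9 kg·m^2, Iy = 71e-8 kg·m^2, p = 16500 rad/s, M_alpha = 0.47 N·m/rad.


Sg = Ix^2 * p^2 / (4 * Iy * M_alpha) = (77e-9)^2 * 16500^2 / (4 * 71e-8 * 0.47) = 1.209

1.209


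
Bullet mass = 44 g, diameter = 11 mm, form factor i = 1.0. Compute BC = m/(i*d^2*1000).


BC = m/(i*d^2*1000) = 44/(1.0 * 11^2 * 1000) = 0.0003636

0.0003636


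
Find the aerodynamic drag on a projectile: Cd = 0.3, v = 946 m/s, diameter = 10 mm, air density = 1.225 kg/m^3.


A = pi*(d/2)^2 = pi*(10/2000)^2 = 7.85398e-05 m^2
Fd = 0.5*Cd*rho*A*v^2 = 0.5*0.3*1.225*7.85398e-05*946^2 = 12.92 N

12.92 N


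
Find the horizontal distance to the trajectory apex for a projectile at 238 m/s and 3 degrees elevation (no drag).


R = v0^2*sin(2*theta)/g = 238^2*sin(2*3°)/9.81 = 603.559 m
apex_dist = R/2 = 603.559/2 = 301.8 m

301.8 m


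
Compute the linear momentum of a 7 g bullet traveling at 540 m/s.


p = m*v = 0.007*540 = 3.78 kg·m/s

3.78 kg·m/s


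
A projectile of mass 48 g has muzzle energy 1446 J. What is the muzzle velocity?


v = sqrt(2*E/m) = sqrt(2*1446/0.048) = 245.5 m/s

245.5 m/s


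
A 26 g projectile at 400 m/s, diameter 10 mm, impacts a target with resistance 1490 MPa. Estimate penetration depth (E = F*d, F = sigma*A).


A = pi*(d/2)^2 = pi*(10/2)^2 = 78.5398 mm^2
E = 0.5*m*v^2 = 0.5*0.026*400^2 = 2080 J
depth = E/(sigma*A) = 2080 J / (1490 MPa * 78.5398 mm^2) = 2080/(1490 * 78.5398) m = 0.0177741 m ≈ 17.77 mm

17.77 mm


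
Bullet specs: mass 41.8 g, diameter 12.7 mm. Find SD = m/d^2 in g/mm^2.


SD = m/d^2 = 41.8/12.7^2 = 0.2592 g/mm^2

0.2592 g/mm^2


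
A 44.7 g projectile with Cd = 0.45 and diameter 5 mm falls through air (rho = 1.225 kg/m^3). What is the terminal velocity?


A = pi*(d/2)^2 = pi*(5/2000)^2 = 1.96350e-05 m^2
vt = sqrt(2mg/(Cd*rho*A)) = sqrt(2*0.0447*9.81/(0.45 * 1.225 * 1.96350e-05)) = 284.7 m/s

284.7 m/s


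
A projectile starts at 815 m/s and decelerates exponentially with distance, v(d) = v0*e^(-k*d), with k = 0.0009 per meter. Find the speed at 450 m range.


v = v0*exp(-k*d) = 815*exp(-0.0009*450) = 543.6 m/s

543.6 m/s


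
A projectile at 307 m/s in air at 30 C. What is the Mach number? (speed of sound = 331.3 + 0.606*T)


a = 331.3 + 0.606*(30) = 349.48 m/s
M = v/a = 307/349.48 = 0.8784

0.8784


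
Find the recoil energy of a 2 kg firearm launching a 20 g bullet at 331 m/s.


v_r = m_p*v_p/m_gun = 0.02*331/2 = 3.31 m/s, E_r = 0.5*m_gun*v_r^2 = 0.5*2*3.31^2 = 10.96 J

10.96 J


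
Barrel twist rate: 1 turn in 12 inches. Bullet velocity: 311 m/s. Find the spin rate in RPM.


twist_m = 12*0.0254 = 0.3048 m
spin = v/twist = 311/0.3048 = 1020.341 rev/s
RPM = spin*60 = 1020.341*60 ≈ 61220 RPM

61220 RPM


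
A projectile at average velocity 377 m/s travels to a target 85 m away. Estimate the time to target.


t = d/v = 85/377 = 0.2255 s

0.2255 s


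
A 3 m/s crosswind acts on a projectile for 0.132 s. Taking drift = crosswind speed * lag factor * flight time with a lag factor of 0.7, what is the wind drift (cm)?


drift = v_wind * lag * t = 3 * 0.7 * 0.132 = 0.2772 m ≈ 27.72 cm

27.72 cm


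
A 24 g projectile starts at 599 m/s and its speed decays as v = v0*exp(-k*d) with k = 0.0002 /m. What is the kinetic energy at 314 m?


v = v0*exp(-k*d) = 599*exp(-0.0002*314) = 562.54 m/s
E = 0.5*m*v^2 = 0.5*0.024*562.54^2 = 3797 J

3797 J


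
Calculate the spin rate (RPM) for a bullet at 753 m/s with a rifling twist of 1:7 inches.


twist_m = 7*0.0254 = 0.1778 m
spin = v/twist = 753/0.1778 = 4235.096 rev/s
RPM = spin*60 = 4235.096*60 ≈ 254106 RPM

254106 RPM


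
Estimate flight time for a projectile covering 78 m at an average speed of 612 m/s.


t = d/v = 78/612 = 0.1275 s

0.1275 s


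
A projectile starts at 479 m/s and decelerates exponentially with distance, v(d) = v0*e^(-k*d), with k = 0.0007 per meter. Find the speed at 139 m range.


v = v0*exp(-k*d) = 479*exp(-0.0007*139) = 434.6 m/s

434.6 m/s


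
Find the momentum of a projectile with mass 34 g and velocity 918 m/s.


p = m*v = 0.034*918 = 31.21 kg·m/s

31.21 kg·m/s


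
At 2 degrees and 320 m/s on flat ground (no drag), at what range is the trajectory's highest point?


R = v0^2*sin(2*theta)/g = 320^2*sin(2*2°)/9.81 = 728.141 m
apex_dist = R/2 = 728.141/2 = 364.1 m

364.1 m


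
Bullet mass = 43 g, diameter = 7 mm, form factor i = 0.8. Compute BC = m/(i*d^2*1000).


BC = m/(i*d^2*1000) = 43/(0.8 * 7^2 * 1000) = 0.001097

0.001097


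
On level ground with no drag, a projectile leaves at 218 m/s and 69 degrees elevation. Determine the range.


R = v0^2 * sin(2*theta) / g = 218^2 * sin(2*69°) / 9.81 = 3242 m

3242 m


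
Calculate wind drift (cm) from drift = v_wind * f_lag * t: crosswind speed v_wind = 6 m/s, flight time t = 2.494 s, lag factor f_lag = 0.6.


drift = v_wind * lag * t = 6 * 0.6 * 2.494 = 8.9784 m ≈ 897.8 cm

897.8 cm


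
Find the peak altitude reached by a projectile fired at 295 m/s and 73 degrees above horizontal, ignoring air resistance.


H = (v0*sin(theta))^2 / (2g) = (295*sin(73°))^2 / (2*9.81) = 4056 m

4056 m


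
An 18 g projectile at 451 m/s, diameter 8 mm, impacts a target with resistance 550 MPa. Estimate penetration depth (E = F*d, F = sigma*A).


A = pi*(d/2)^2 = pi*(8/2)^2 = 50.2655 mm^2
E = 0.5*m*v^2 = 0.5*0.018*451^2 = 1830.61 J
depth = E/(sigma*A) = 1830.61 J / (550 MPa * 50.2655 mm^2) = 1830.61/(550 * 50.2655) m = 0.066216 m ≈ 66.22 mm

66.22 mm


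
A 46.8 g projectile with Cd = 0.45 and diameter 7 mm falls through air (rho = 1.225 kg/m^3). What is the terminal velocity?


A = pi*(d/2)^2 = pi*(7/2000)^2 = 3.84845e-05 m^2
vt = sqrt(2mg/(Cd*rho*A)) = sqrt(2*0.0468*9.81/(0.45 * 1.225 * 3.84845e-05)) = 208 m/s

208 m/s


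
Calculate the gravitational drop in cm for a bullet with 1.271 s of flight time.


drop = 0.5*g*t^2 = 0.5*9.81*1.271^2 = 7.92374 m ≈ 792.4 cm

792.4 cm


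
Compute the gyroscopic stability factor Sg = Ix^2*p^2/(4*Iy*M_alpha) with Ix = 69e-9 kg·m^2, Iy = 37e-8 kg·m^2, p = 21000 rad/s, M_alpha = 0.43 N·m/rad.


Sg = Ix^2 * p^2 / (4 * Iy * M_alpha) = (69e-9)^2 * 21000^2 / (4 * 37e-8 * 0.43) = 3.299

3.299


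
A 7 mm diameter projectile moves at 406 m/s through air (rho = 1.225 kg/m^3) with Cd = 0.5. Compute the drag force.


A = pi*(d/2)^2 = pi*(7/2000)^2 = 3.84845e-05 m^2
Fd = 0.5*Cd*rho*A*v^2 = 0.5*0.5*1.225*3.84845e-05*406^2 = 1.943 N

1.943 N


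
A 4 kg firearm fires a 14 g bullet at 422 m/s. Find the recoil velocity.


v_recoil = m_p * v_p / m_gun = 0.014 * 422 / 4 = 1.477 m/s

1.477 m/s


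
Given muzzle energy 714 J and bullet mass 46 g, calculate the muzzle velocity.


v = sqrt(2*E/m) = sqrt(2*714/0.046) = 176.2 m/s

176.2 m/s


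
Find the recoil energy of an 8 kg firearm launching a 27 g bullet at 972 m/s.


v_r = m_p*v_p/m_gun = 0.027*972/8 = 3.2805 m/s, E_r = 0.5*m_gun*v_r^2 = 0.5*8*3.2805^2 = 43.05 J

43.05 J


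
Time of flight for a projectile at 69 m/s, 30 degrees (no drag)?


T = 2*v0*sin(theta)/g = 2*69*sin(30°)/9.81 = 7.034 s

7.034 s


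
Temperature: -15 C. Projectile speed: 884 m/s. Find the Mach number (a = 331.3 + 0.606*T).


a = 331.3 + 0.606*(-15) = 322.21 m/s
M = v/a = 884/322.21 = 2.744

2.744


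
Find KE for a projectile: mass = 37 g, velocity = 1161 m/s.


E = 0.5*m*v^2 = 0.5*0.037*1161^2 = 24937 J

24937 J


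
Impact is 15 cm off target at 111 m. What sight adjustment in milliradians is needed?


1 mrad subtends 1 cm per 10 m of range, so adj = error_cm / (dist_m / 10) = 15 / (111/10) = 1.351 mrad

1.351 mrad


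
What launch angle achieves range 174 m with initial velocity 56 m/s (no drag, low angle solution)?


sin(2*theta) = R*g/v0^2 = 174*9.81/56^2 = 0.544305, theta = arcsin(0.544305)/2 = 16.49°

16.49 degrees


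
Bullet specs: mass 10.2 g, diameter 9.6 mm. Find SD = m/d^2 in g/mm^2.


SD = m/d^2 = 10.2/9.6^2 = 0.1107 g/mm^2

0.1107 g/mm^2


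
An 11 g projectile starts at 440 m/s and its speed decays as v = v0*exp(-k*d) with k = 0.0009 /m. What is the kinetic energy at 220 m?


v = v0*exp(-k*d) = 440*exp(-0.0009*220) = 360.963 m/s
E = 0.5*m*v^2 = 0.5*0.011*360.963^2 = 716.6 J

716.6 J


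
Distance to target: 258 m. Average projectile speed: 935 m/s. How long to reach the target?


t = d/v = 258/935 = 0.2759 s

0.2759 s


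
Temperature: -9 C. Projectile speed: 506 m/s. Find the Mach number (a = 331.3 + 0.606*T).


a = 331.3 + 0.606*(-9) = 325.846 m/s
M = v/a = 506/325.846 = 1.553

1.553


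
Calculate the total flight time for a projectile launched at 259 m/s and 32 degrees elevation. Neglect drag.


T = 2*v0*sin(theta)/g = 2*259*sin(32°)/9.81 = 27.98 s

27.98 s


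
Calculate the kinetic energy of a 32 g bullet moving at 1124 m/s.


E = 0.5*m*v^2 = 0.5*0.032*1124^2 = 20214 J

20214 J


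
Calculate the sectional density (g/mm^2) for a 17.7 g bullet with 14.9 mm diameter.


SD = m/d^2 = 17.7/14.9^2 = 0.07973 g/mm^2

0.07973 g/mm^2


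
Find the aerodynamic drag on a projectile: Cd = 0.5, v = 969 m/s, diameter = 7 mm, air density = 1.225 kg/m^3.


A = pi*(d/2)^2 = pi*(7/2000)^2 = 3.84845e-05 m^2
Fd = 0.5*Cd*rho*A*v^2 = 0.5*0.5*1.225*3.84845e-05*969^2 = 11.07 N

11.07 N


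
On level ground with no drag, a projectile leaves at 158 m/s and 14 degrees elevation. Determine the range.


R = v0^2 * sin(2*theta) / g = 158^2 * sin(2*14°) / 9.81 = 1195 m

1195 m


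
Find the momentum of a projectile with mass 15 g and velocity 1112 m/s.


p = m*v = 0.015*1112 = 16.68 kg·m/s

16.68 kg·m/s


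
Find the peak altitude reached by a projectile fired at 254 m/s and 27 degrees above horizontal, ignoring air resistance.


H = (v0*sin(theta))^2 / (2g) = (254*sin(27°))^2 / (2*9.81) = 677.7 m

677.7 m


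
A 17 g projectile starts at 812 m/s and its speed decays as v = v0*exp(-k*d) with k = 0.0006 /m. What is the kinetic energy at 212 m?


v = v0*exp(-k*d) = 812*exp(-0.0006*212) = 715.013 m/s
E = 0.5*m*v^2 = 0.5*0.017*715.013^2 = 4346 J

4346 J


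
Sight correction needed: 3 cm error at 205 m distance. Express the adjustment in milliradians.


1 mrad subtends 1 cm per 10 m of range, so adj = error_cm / (dist_m / 10) = 3 / (205/10) = 0.1463 mrad

0.1463 mrad


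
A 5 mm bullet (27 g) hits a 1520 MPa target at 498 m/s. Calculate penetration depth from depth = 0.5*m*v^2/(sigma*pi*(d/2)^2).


A = pi*(d/2)^2 = pi*(5/2)^2 = 19.635 mm^2
E = 0.5*m*v^2 = 0.5*0.027*498^2 = 3348.05 J
depth = E/(sigma*A) = 3348.05 J / (1520 MPa * 19.635 mm^2) = 3348.05/(1520 * 19.635) m = 0.112181 m ≈ 112.2 mm

112.2 mm


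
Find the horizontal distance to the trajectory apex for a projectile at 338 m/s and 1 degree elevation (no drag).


R = v0^2*sin(2*theta)/g = 338^2*sin(2*1°)/9.81 = 406.428 m
apex_dist = R/2 = 406.428/2 = 203.2 m

203.2 m


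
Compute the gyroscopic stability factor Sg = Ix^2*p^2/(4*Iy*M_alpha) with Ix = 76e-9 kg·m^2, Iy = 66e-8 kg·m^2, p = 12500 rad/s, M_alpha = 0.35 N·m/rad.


Sg = Ix^2 * p^2 / (4 * Iy * M_alpha) = (76e-9)^2 * 12500^2 / (4 * 66e-8 * 0.35) = 0.9767

0.9767


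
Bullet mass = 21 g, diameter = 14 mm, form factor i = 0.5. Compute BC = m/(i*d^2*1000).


BC = m/(i*d^2*1000) = 21/(0.5 * 14^2 * 1000) = 0.0002143

0.0002143


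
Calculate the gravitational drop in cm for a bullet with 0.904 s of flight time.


drop = 0.5*g*t^2 = 0.5*9.81*0.904^2 = 4.00844 m ≈ 400.8 cm

400.8 cm


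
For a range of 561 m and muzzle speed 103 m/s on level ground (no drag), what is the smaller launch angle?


sin(2*theta) = R*g/v0^2 = 561*9.81/103^2 = 0.518749, theta = arcsin(0.518749)/2 = 15.62°

15.62 degrees


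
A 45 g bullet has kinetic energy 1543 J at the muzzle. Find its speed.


v = sqrt(2*E/m) = sqrt(2*1543/0.045) = 261.9 m/s

261.9 m/s


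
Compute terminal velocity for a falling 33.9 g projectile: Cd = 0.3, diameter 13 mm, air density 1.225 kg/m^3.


A = pi*(d/2)^2 = pi*(13/2000)^2 = 1.32732e-04 m^2
vt = sqrt(2mg/(Cd*rho*A)) = sqrt(2*0.0339*9.81/(0.3 * 1.225 * 1.32732e-04)) = 116.8 m/s

116.8 m/s


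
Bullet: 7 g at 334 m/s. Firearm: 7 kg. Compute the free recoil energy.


v_r = m_p*v_p/m_gun = 0.007*334/7 = 0.334 m/s, E_r = 0.5*m_gun*v_r^2 = 0.5*7*0.334^2 = 0.3904 J

0.3904 J


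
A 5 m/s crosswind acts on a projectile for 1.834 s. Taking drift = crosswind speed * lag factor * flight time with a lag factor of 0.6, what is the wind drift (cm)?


drift = v_wind * lag * t = 5 * 0.6 * 1.834 = 5.502 m ≈ 550.2 cm

550.2 cm


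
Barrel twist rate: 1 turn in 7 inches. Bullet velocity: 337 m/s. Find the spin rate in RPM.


twist_m = 7*0.0254 = 0.1778 m
spin = v/twist = 337/0.1778 = 1895.388 rev/s
RPM = spin*60 = 1895.388*60 ≈ 113723 RPM

113723 RPM


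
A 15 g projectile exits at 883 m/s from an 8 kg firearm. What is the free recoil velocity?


v_recoil = m_p * v_p / m_gun = 0.015 * 883 / 8 = 1.656 m/s

1.656 m/s


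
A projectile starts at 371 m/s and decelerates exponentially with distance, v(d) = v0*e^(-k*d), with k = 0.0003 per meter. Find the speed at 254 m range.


v = v0*exp(-k*d) = 371*exp(-0.0003*254) = 343.8 m/s

343.8 m/s


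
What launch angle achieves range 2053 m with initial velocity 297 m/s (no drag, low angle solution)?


sin(2*theta) = R*g/v0^2 = 2053*9.81/297^2 = 0.228321, theta = arcsin(0.228321)/2 = 6.599°

6.599 degrees


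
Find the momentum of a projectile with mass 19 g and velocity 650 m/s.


p = m*v = 0.019*650 = 12.35 kg·m/s

12.35 kg·m/s


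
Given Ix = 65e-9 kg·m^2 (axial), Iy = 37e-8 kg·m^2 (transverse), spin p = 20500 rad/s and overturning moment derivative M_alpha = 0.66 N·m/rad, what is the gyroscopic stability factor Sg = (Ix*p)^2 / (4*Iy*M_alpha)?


Sg = Ix^2 * p^2 / (4 * Iy * M_alpha) = (65e-9)^2 * 20500^2 / (4 * 37e-8 * 0.66) = 1.818

1.818


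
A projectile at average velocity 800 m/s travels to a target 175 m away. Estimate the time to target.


t = d/v = 175/800 = 0.2188 s

0.2188 s


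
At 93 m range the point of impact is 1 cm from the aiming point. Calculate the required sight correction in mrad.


1 mrad subtends 1 cm per 10 m of range, so adj = error_cm / (dist_m / 10) = 1 / (93/10) = 0.1075 mrad

0.1075 mrad


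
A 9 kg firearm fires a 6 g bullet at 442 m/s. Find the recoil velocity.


v_recoil = m_p * v_p / m_gun = 0.006 * 442 / 9 = 0.2947 m/s

0.2947 m/s


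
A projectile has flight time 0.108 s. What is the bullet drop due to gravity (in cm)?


drop = 0.5*g*t^2 = 0.5*9.81*0.108^2 = 0.0572119 m ≈ 5.721 cm

5.721 cm


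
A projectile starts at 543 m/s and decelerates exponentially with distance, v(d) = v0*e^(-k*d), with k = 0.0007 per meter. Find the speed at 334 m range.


v = v0*exp(-k*d) = 543*exp(-0.0007*334) = 429.8 m/s

429.8 m/s


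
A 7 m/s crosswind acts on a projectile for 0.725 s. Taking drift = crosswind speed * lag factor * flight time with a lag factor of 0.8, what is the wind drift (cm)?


drift = v_wind * lag * t = 7 * 0.8 * 0.725 = 4.06 m ≈ 406 cm

406 cm


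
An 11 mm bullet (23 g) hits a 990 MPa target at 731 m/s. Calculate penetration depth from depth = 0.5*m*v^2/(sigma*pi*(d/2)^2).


A = pi*(d/2)^2 = pi*(11/2)^2 = 95.0332 mm^2
E = 0.5*m*v^2 = 0.5*0.023*731^2 = 6145.15 J
depth = E/(sigma*A) = 6145.15 J / (990 MPa * 95.0332 mm^2) = 6145.15/(990 * 95.0332) m = 0.0653164 m ≈ 65.32 mm

65.32 mm


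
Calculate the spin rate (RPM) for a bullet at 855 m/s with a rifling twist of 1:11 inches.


twist_m = 11*0.0254 = 0.2794 m
spin = v/twist = 855/0.2794 = 3060.129 rev/s
RPM = spin*60 = 3060.129*60 ≈ 183608 RPM

183608 RPM


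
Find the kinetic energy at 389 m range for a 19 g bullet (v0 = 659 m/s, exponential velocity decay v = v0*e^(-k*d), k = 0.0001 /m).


v = v0*exp(-k*d) = 659*exp(-0.0001*389) = 633.857 m/s
E = 0.5*m*v^2 = 0.5*0.019*633.857^2 = 3817 J

3817 J


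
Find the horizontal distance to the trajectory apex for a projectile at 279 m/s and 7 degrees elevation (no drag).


R = v0^2*sin(2*theta)/g = 279^2*sin(2*7°)/9.81 = 1919.62 m
apex_dist = R/2 = 1919.62/2 = 959.8 m

959.8 m


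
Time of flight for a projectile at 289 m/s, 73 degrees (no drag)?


T = 2*v0*sin(theta)/g = 2*289*sin(73°)/9.81 = 56.34 s

56.34 s


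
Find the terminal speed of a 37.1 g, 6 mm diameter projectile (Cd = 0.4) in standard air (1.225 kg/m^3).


A = pi*(d/2)^2 = pi*(6/2000)^2 = 2.82743e-05 m^2
vt = sqrt(2mg/(Cd*rho*A)) = sqrt(2*0.0371*9.81/(0.4 * 1.225 * 2.82743e-05)) = 229.2 m/s

229.2 m/s


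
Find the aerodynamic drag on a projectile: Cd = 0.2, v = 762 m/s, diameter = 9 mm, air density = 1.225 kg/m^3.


A = pi*(d/2)^2 = pi*(9/2000)^2 = 6.36173e-05 m^2
Fd = 0.5*Cd*rho*A*v^2 = 0.5*0.2*1.225*6.36173e-05*762^2 = 4.525 N

4.525 N


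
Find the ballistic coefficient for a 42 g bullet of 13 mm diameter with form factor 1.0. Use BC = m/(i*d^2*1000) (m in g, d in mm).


BC = m/(i*d^2*1000) = 42/(1.0 * 13^2 * 1000) = 0.0002485

0.0002485


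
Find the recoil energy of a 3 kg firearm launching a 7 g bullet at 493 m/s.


v_r = m_p*v_p/m_gun = 0.007*493/3 = 1.15033 m/s, E_r = 0.5*m_gun*v_r^2 = 0.5*3*1.15033^2 = 1.985 J

1.985 J


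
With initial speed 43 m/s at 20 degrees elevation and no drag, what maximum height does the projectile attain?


H = (v0*sin(theta))^2 / (2g) = (43*sin(20°))^2 / (2*9.81) = 11.02 m

11.02 m


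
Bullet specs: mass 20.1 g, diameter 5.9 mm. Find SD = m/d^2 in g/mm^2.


SD = m/d^2 = 20.1/5.9^2 = 0.5774 g/mm^2

0.5774 g/mm^2


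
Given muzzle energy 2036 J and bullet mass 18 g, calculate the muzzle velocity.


v = sqrt(2*E/m) = sqrt(2*2036/0.018) = 475.6 m/s

475.6 m/s


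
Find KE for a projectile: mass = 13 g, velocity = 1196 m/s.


E = 0.5*m*v^2 = 0.5*0.013*1196^2 = 9298 J

9298 J


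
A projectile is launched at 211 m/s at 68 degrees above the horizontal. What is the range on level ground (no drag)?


R = v0^2 * sin(2*theta) / g = 211^2 * sin(2*68°) / 9.81 = 3153 m

3153 m


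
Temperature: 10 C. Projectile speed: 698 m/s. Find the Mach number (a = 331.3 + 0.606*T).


a = 331.3 + 0.606*(10) = 337.36 m/s
M = v/a = 698/337.36 = 2.069

2.069


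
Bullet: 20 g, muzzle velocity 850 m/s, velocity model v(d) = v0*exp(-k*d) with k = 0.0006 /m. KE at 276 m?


v = v0*exp(-k*d) = 850*exp(-0.0006*276) = 720.277 m/s
E = 0.5*m*v^2 = 0.5*0.02*720.277^2 = 5188 J

5188 J


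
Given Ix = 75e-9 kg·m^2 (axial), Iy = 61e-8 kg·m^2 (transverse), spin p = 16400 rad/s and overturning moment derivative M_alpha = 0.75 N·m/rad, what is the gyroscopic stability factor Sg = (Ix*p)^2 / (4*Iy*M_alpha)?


Sg = Ix^2 * p^2 / (4 * Iy * M_alpha) = (75e-9)^2 * 16400^2 / (4 * 61e-8 * 0.75) = 0.8267

0.8267


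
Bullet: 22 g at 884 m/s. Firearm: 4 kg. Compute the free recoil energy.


v_r = m_p*v_p/m_gun = 0.022*884/4 = 4.862 m/s, E_r = 0.5*m_gun*v_r^2 = 0.5*4*4.862^2 = 47.28 J

47.28 J


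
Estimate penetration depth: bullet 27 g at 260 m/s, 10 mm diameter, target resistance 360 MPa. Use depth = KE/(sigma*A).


A = pi*(d/2)^2 = pi*(10/2)^2 = 78.5398 mm^2
E = 0.5*m*v^2 = 0.5*0.027*260^2 = 912.6 J
depth = E/(sigma*A) = 912.6 J / (360 MPa * 78.5398 mm^2) = 912.6/(360 * 78.5398) m = 0.0322766 m ≈ 32.28 mm

32.28 mm


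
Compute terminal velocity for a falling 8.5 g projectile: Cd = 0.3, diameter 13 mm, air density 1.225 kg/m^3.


A = pi*(d/2)^2 = pi*(13/2000)^2 = 1.32732e-04 m^2
vt = sqrt(2mg/(Cd*rho*A)) = sqrt(2*0.0085*9.81/(0.3 * 1.225 * 1.32732e-04)) = 58.47 m/s

58.47 m/s


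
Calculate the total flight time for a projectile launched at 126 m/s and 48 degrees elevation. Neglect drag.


T = 2*v0*sin(theta)/g = 2*126*sin(48°)/9.81 = 19.09 s

19.09 s


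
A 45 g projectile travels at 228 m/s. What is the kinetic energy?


E = 0.5*m*v^2 = 0.5*0.045*228^2 = 1170 J

1170 J


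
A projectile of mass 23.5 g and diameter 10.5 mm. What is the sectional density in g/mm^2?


SD = m/d^2 = 23.5/10.5^2 = 0.2132 g/mm^2

0.2132 g/mm^2


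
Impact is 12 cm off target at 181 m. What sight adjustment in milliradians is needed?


1 mrad subtends 1 cm per 10 m of range, so adj = error_cm / (dist_m / 10) = 12 / (181/10) = 0.663 mrad

0.663 mrad


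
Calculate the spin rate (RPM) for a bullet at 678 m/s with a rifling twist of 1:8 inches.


twist_m = 8*0.0254 = 0.2032 m
spin = v/twist = 678/0.2032 = 3336.614 rev/s
RPM = spin*60 = 3336.614*60 ≈ 200197 RPM

200197 RPM


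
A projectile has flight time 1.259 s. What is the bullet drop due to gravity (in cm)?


drop = 0.5*g*t^2 = 0.5*9.81*1.259^2 = 7.77482 m ≈ 777.5 cm

777.5 cm


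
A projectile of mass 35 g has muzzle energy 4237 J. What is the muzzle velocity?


v = sqrt(2*E/m) = sqrt(2*4237/0.035) = 492.1 m/s

492.1 m/s


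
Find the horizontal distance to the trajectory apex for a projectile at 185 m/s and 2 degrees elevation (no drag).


R = v0^2*sin(2*theta)/g = 185^2*sin(2*2°)/9.81 = 243.365 m
apex_dist = R/2 = 243.365/2 = 121.7 m

121.7 m


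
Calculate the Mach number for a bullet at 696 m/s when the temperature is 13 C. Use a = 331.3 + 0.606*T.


a = 331.3 + 0.606*(13) = 339.178 m/s
M = v/a = 696/339.178 = 2.052

2.052


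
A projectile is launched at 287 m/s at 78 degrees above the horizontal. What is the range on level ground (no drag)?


R = v0^2 * sin(2*theta) / g = 287^2 * sin(2*78°) / 9.81 = 3415 m

3415 m


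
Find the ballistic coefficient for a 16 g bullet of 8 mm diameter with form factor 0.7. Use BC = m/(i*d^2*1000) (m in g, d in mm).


BC = m/(i*d^2*1000) = 16/(0.7 * 8^2 * 1000) = 0.0003571

0.0003571


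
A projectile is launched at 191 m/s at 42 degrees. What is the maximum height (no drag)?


H = (v0*sin(theta))^2 / (2g) = (191*sin(42°))^2 / (2*9.81) = 832.5 m

832.5 m


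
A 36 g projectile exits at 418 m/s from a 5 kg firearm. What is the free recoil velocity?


v_recoil = m_p * v_p / m_gun = 0.036 * 418 / 5 = 3.01 m/s

3.01 m/s


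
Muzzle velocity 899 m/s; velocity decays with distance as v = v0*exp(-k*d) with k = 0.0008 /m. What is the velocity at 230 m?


v = v0*exp(-k*d) = 899*exp(-0.0008*230) = 747.9 m/s

747.9 m/s


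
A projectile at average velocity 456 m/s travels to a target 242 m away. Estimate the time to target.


t = d/v = 242/456 = 0.5307 s

0.5307 s


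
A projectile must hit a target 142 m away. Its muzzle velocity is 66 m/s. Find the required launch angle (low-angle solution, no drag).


sin(2*theta) = R*g/v0^2 = 142*9.81/66^2 = 0.319793, theta = arcsin(0.319793)/2 = 9.325°

9.325 degrees


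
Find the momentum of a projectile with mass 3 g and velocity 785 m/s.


p = m*v = 0.003*785 = 2.355 kg·m/s

2.355 kg·m/s


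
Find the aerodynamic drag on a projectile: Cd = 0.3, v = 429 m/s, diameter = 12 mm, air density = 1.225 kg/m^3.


A = pi*(d/2)^2 = pi*(12/2000)^2 = 1.13097e-04 m^2
Fd = 0.5*Cd*rho*A*v^2 = 0.5*0.3*1.225*1.13097e-04*429^2 = 3.825 N

3.825 N


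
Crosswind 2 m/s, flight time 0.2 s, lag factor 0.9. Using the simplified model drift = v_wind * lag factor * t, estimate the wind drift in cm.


drift = v_wind * lag * t = 2 * 0.9 * 0.2 = 0.36 m ≈ 36 cm

36 cm


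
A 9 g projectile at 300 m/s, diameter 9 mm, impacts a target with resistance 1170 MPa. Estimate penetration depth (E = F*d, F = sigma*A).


A = pi*(d/2)^2 = pi*(9/2)^2 = 63.6173 mm^2
E = 0.5*m*v^2 = 0.5*0.009*300^2 = 405 J
depth = E/(sigma*A) = 405 J / (1170 MPa * 63.6173 mm^2) = 405/(1170 * 63.6173) m = 0.00544119 m ≈ 5.441 mm

5.441 mm


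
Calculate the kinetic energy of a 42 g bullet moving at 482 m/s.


E = 0.5*m*v^2 = 0.5*0.042*482^2 = 4879 J

4879 J


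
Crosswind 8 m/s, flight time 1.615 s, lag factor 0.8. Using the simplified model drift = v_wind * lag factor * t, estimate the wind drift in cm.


drift = v_wind * lag * t = 8 * 0.8 * 1.615 = 10.336 m ≈ 1034 cm

1034 cm


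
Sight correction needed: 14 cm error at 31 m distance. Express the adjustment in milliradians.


1 mrad subtends 1 cm per 10 m of range, so adj = error_cm / (dist_m / 10) = 14 / (31/10) = 4.516 mrad

4.516 mrad


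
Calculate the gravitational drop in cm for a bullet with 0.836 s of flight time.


drop = 0.5*g*t^2 = 0.5*9.81*0.836^2 = 3.42808 m ≈ 342.8 cm

342.8 cm


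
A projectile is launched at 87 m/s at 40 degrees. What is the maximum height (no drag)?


H = (v0*sin(theta))^2 / (2g) = (87*sin(40°))^2 / (2*9.81) = 159.4 m

159.4 m


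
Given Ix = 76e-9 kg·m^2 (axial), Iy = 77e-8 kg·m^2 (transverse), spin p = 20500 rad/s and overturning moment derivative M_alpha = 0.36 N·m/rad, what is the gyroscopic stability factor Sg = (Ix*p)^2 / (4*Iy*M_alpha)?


Sg = Ix^2 * p^2 / (4 * Iy * M_alpha) = (76e-9)^2 * 20500^2 / (4 * 77e-8 * 0.36) = 2.189

2.189


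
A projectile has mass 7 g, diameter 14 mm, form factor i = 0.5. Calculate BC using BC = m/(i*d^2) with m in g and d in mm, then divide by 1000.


BC = m/(i*d^2*1000) = 7/(0.5 * 14^2 * 1000) = 7.143e-05

7.143e-05


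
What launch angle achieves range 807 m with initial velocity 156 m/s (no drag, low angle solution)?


sin(2*theta) = R*g/v0^2 = 807*9.81/156^2 = 0.325307, theta = arcsin(0.325307)/2 = 9.492°

9.492 degrees


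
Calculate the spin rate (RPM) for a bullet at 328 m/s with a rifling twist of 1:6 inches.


twist_m = 6*0.0254 = 0.1524 m
spin = v/twist = 328/0.1524 = 2152.231 rev/s
RPM = spin*60 = 2152.231*60 ≈ 129134 RPM

129134 RPM


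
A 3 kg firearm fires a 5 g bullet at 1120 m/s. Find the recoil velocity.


v_recoil = m_p * v_p / m_gun = 0.005 * 1120 / 3 = 1.867 m/s

1.867 m/s


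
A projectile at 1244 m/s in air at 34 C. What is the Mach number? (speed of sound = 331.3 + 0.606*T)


a = 331.3 + 0.606*(34) = 351.904 m/s
M = v/a = 1244/351.904 = 3.535

3.535


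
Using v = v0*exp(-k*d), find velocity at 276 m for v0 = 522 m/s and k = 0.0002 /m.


v = v0*exp(-k*d) = 522*exp(-0.0002*276) = 494 m/s

494 m/s


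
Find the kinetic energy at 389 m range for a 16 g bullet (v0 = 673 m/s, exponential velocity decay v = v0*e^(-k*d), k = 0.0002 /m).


v = v0*exp(-k*d) = 673*exp(-0.0002*389) = 622.626 m/s
E = 0.5*m*v^2 = 0.5*0.016*622.626^2 = 3101 J

3101 J


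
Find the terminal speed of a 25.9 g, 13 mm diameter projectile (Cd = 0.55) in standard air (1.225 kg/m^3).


A = pi*(d/2)^2 = pi*(13/2000)^2 = 1.32732e-04 m^2
vt = sqrt(2mg/(Cd*rho*A)) = sqrt(2*0.0259*9.81/(0.55 * 1.225 * 1.32732e-04)) = 75.38 m/s

75.38 m/s


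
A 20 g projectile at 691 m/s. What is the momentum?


p = m*v = 0.02*691 = 13.82 kg·m/s

13.82 kg·m/s


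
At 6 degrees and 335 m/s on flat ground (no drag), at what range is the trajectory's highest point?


R = v0^2*sin(2*theta)/g = 335^2*sin(2*6°)/9.81 = 2378.48 m
apex_dist = R/2 = 2378.48/2 = 1189 m

1189 m


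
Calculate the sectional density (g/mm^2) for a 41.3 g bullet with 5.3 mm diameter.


SD = m/d^2 = 41.3/5.3^2 = 1.47 g/mm^2

1.47 g/mm^2


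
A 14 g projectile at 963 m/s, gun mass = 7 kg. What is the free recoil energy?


v_r = m_p*v_p/m_gun = 0.014*963/7 = 1.926 m/s, E_r = 0.5*m_gun*v_r^2 = 0.5*7*1.926^2 = 12.98 J

12.98 J


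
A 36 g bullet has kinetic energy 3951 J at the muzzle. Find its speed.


v = sqrt(2*E/m) = sqrt(2*3951/0.036) = 468.5 m/s

468.5 m/s


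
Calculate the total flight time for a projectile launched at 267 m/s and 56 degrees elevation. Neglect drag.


T = 2*v0*sin(theta)/g = 2*267*sin(56°)/9.81 = 45.13 s

45.13 s


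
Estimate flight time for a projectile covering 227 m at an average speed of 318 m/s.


t = d/v = 227/318 = 0.7138 s

0.7138 s


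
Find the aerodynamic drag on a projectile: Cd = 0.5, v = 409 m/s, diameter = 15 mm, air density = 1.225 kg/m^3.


A = pi*(d/2)^2 = pi*(15/2000)^2 = 1.76715e-04 m^2
Fd = 0.5*Cd*rho*A*v^2 = 0.5*0.5*1.225*1.76715e-04*409^2 = 9.053 N

9.053 N


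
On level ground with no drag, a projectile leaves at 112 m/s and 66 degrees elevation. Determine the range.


R = v0^2 * sin(2*theta) / g = 112^2 * sin(2*66°) / 9.81 = 950.3 m

950.3 m


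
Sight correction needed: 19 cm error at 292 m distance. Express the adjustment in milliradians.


1 mrad subtends 1 cm per 10 m of range, so adj = error_cm / (dist_m / 10) = 19 / (292/10) = 0.6507 mrad

0.6507 mrad


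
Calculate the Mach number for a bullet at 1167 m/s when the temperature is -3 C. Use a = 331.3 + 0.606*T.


a = 331.3 + 0.606*(-3) = 329.482 m/s
M = v/a = 1167/329.482 = 3.542

3.542


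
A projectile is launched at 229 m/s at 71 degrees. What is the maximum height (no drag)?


H = (v0*sin(theta))^2 / (2g) = (229*sin(71°))^2 / (2*9.81) = 2390 m

2390 m
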